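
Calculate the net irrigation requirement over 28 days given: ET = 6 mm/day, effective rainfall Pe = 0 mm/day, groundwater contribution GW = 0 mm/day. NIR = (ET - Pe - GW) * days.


Daily deficit = ET - Pe - GW = 6 - 0 - 0 = 6 mm/day
NIR = 6 * 28 = 168 mm

168.0000 mm


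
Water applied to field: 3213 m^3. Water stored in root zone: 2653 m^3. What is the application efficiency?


Ea = V_root / V_field * 100 = 2653 / 3213 * 100 = 82.5708%

82.5708 %


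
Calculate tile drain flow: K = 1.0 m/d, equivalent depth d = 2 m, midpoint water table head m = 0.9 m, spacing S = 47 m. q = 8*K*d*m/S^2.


q = 8*K*d*m/S^2
q = 8*1.0*2*0.9/47^2
q = 14.4000 / 2209

0.0065 m/d


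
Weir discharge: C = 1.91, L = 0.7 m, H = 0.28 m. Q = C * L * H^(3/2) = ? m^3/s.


Q = C * L * H^(3/2) = 1.91 * 0.7 * 0.28^1.5 = 1.91 * 0.7 * 0.148162

0.1981 m^3/s


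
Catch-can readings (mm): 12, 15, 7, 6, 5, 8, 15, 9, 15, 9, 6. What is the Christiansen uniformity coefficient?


mean = 9.727273 mm
MAD = 3.289256 mm
CU = (1 - 3.289256/9.727273)*100

66.1852 %


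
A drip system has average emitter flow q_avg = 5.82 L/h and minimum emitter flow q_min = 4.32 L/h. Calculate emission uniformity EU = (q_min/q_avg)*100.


EU = (q_min/q_avg)*100 = (4.32/5.82)*100 = 74.2268%

74.2268 %


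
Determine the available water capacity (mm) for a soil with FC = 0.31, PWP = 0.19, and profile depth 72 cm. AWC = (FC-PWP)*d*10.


AWC = (FC - PWP) * d * 10
AWC = (0.31 - 0.19) * 72 * 10
AWC = 0.1200 * 72 * 10

86.4000 mm


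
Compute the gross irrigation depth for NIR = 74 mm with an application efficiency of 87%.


Ea = 87% = 0.87
GID = NIR / Ea = 74 / 0.87 = 85.0575 mm

85.0575 mm


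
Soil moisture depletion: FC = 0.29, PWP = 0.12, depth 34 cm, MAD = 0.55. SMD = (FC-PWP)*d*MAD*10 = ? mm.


SMD = (FC - PWP) * d * MAD * 10
SMD = (0.29 - 0.12) * 34 * 0.55 * 10
SMD = 0.1700 * 34 * 0.55 * 10

31.7900 mm


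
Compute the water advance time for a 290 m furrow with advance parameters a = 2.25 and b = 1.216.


t = (L/a)^(1/b)
t = (290/2.25)^(1/1.216)
t = 128.888889^(1/1.216)

54.3719 min


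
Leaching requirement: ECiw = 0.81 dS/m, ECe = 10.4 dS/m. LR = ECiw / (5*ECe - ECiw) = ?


LR = ECiw / (5*ECe - ECiw)
LR = 0.81 / (5*10.4 - 0.81)
LR = 0.81 / 51.1900

0.0158


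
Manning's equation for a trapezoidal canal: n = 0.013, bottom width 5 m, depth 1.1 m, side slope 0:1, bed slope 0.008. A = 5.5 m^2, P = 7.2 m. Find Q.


R = A/P = 5.5/7.2 = 0.763889
Q = (1/0.013) * 5.5 * 0.763889^(2/3) * 0.008^0.5

31.6216 m^3/s


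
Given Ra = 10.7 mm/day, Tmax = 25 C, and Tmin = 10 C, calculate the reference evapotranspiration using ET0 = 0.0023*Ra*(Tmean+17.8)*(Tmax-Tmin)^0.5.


Tmean = (Tmax + Tmin)/2 = (25 + 10)/2 = 17.5
ET0 = 0.0023 * 10.7 * (17.5 + 17.8) * sqrt(25 - 10)
ET0 = 0.0023 * 10.7 * 35.3 * 3.872983

3.3646 mm/day


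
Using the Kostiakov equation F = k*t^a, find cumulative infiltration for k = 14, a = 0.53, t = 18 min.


F = k * t^a = 14 * 18^0.53
F = 14 * 4.626946

64.7772 mm


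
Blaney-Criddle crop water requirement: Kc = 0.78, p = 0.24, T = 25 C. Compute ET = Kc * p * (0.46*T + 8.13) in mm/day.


ET = Kc * p * (0.46*T + 8.13)
ET = 0.78 * 0.24 * (0.46*25 + 8.13)
ET = 0.78 * 0.24 * 19.6300

3.6747 mm/day


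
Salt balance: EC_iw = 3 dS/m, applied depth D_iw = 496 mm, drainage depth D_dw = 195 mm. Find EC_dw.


EC_dw = EC_iw * D_iw / D_dw
EC_dw = 3 * 496 / 195
EC_dw = 1488 / 195

7.6308 dS/m


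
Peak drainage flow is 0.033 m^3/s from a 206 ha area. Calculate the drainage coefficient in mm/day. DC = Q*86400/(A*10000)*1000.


DC = Q * 86400 / (A * 10000) * 1000
DC = 0.033 * 86400 / (206 * 10000) * 1000
DC = 2851200.0000 / 2060000

1.3841 mm/day


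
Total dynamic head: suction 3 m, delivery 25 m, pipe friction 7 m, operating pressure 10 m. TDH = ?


TDH = Hs + Hd + hf + Hp = 3 + 25 + 7 + 10 = 45

45 m


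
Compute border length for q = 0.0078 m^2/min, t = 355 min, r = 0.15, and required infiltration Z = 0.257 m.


L = q*t/((1+r)*Z)
L = 0.0078*355/((1+0.15)*0.257)
L = 2.769/0.29555

9.3690 m


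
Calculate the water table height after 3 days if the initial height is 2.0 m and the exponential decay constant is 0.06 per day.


m = m0 * exp(-k*t)
m = 2.0 * exp(-0.06 * 3)
m = 2.0 * exp(-0.1800)

1.6705 m


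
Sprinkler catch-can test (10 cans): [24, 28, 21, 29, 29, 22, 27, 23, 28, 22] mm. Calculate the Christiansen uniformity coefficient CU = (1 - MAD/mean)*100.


mean = 25.300000 mm
MAD = 2.900000 mm
CU = (1 - 2.900000/25.300000)*100

88.5375 %


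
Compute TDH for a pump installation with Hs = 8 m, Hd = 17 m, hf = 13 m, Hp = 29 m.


TDH = Hs + Hd + hf + Hp = 8 + 17 + 13 + 29 = 67

67 m


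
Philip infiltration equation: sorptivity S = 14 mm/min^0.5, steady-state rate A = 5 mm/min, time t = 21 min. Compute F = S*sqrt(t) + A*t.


F = S*sqrt(t) + A*t
F = 14*sqrt(21) + 5*21
F = 14*4.582576 + 105

169.1561 mm


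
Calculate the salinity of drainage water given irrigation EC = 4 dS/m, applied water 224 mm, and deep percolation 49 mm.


EC_dw = EC_iw * D_iw / D_dw
EC_dw = 4 * 224 / 49
EC_dw = 896 / 49

18.2857 dS/m


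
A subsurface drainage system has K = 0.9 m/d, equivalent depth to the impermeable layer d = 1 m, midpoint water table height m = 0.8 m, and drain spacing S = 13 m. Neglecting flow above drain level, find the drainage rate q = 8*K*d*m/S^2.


q = 8*K*d*m/S^2
q = 8*0.9*1*0.8/13^2
q = 5.7600 / 169

0.0341 m/d


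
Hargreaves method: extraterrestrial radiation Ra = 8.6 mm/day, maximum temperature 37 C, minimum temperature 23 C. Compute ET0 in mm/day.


Tmean = (Tmax + Tmin)/2 = (37 + 23)/2 = 30.0
ET0 = 0.0023 * 8.6 * (30.0 + 17.8) * sqrt(37 - 23)
ET0 = 0.0023 * 8.6 * 47.8 * 3.741657

3.5377 mm/day


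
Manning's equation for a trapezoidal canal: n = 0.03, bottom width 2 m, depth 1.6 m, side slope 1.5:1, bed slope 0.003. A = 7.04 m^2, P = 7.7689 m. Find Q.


R = A/P = 7.04/7.7689 = 0.906177
Q = (1/0.03) * 7.04 * 0.906177^(2/3) * 0.003^0.5

12.0361 m^3/s


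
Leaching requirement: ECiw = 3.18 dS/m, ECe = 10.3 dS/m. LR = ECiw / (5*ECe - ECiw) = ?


LR = ECiw / (5*ECe - ECiw)
LR = 3.18 / (5*10.3 - 3.18)
LR = 3.18 / 48.3200

0.0658


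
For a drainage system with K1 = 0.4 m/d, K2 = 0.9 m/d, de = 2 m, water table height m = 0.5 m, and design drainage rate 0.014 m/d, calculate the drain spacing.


S^2 = 8*K2*de*m/q + 4*K1*m^2/q
S^2 = 8*0.9*2*0.5/0.014 + 4*0.4*0.5^2/0.014
S = sqrt(542.8571)

23.2993 m


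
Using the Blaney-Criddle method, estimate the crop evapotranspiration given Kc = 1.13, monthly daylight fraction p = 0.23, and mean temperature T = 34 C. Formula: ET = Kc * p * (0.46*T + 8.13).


ET = Kc * p * (0.46*T + 8.13)
ET = 1.13 * 0.23 * (0.46*34 + 8.13)
ET = 1.13 * 0.23 * 23.7700

6.1778 mm/day


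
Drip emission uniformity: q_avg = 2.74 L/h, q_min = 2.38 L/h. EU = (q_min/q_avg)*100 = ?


EU = (q_min/q_avg)*100 = (2.38/2.74)*100 = 86.8613%

86.8613 %


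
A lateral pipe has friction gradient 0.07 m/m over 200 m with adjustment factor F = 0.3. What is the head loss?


hf = J * L * F = 0.07 * 200 * 0.3 = 4.2000 m

4.2000 m


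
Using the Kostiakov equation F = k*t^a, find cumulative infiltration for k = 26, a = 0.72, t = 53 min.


F = k * t^a = 26 * 53^0.72
F = 26 * 17.437275

453.3691 mm


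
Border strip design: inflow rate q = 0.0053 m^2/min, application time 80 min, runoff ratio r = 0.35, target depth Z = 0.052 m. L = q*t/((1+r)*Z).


L = q*t/((1+r)*Z)
L = 0.0053*80/((1+0.35)*0.052)
L = 0.424/0.0702

6.0399 m


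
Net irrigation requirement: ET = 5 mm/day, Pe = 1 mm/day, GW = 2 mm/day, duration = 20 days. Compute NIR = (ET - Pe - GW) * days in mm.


Daily deficit = ET - Pe - GW = 5 - 1 - 2 = 2 mm/day
NIR = 2 * 20 = 40 mm

40.0000 mm


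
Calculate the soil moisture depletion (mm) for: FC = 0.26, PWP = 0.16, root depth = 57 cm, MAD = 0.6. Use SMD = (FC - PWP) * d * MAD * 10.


SMD = (FC - PWP) * d * MAD * 10
SMD = (0.26 - 0.16) * 57 * 0.6 * 10
SMD = 0.1000 * 57 * 0.6 * 10

34.2000 mm


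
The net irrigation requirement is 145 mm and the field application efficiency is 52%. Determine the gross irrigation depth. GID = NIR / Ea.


Ea = 52% = 0.52
GID = NIR / Ea = 145 / 0.52 = 278.8462 mm

278.8462 mm


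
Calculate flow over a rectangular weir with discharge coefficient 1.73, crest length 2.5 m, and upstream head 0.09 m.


Q = C * L * H^(3/2) = 1.73 * 2.5 * 0.09^1.5 = 1.73 * 2.5 * 0.027000

0.1168 m^3/s


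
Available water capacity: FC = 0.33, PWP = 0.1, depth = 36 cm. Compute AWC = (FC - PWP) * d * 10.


AWC = (FC - PWP) * d * 10
AWC = (0.33 - 0.1) * 36 * 10
AWC = 0.2300 * 36 * 10

82.8000 mm


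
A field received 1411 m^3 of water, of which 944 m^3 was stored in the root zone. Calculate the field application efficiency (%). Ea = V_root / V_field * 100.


Ea = V_root / V_field * 100 = 944 / 1411 * 100 = 66.9029%

66.9029 %


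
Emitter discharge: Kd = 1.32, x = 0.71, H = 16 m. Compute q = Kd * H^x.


q = Kd * H^x = 1.32 * 16^0.71 = 1.32 * 7.160201

9.4515 L/h


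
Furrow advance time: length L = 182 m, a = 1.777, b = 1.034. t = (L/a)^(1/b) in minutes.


t = (L/a)^(1/b)
t = (182/1.777)^(1/1.034)
t = 102.419809^(1/1.034)

87.9586 min


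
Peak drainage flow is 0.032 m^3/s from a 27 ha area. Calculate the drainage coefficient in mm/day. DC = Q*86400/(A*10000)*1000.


DC = Q * 86400 / (A * 10000) * 1000
DC = 0.032 * 86400 / (27 * 10000) * 1000
DC = 2764800.0000 / 270000

10.2400 mm/day


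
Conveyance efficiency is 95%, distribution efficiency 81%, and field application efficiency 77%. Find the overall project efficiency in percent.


Ec = 0.95, Eb = 0.81, Ea = 0.77
E = 0.95 * 0.81 * 0.77 * 100 = 59.2515%

59.2515 %


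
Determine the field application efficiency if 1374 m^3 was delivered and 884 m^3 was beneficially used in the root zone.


Ea = V_root / V_field * 100 = 884 / 1374 * 100 = 64.3377%

64.3377 %


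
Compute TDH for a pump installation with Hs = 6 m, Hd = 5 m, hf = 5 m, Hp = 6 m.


TDH = Hs + Hd + hf + Hp = 6 + 5 + 5 + 6 = 22

22 m


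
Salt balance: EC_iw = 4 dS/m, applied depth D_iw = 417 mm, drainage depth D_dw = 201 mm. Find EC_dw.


EC_dw = EC_iw * D_iw / D_dw
EC_dw = 4 * 417 / 201
EC_dw = 1668 / 201

8.2985 dS/m


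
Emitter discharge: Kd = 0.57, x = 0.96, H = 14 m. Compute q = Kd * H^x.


q = Kd * H^x = 0.57 * 14^0.96 = 0.57 * 12.597458

7.1806 L/h


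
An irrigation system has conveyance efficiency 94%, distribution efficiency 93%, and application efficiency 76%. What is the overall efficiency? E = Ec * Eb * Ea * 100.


Ec = 0.94, Eb = 0.93, Ea = 0.76
E = 0.94 * 0.93 * 0.76 * 100 = 66.4392%

66.4392 %


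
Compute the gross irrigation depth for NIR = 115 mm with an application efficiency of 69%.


Ea = 69% = 0.69
GID = NIR / Ea = 115 / 0.69 = 166.6667 mm

166.6667 mm


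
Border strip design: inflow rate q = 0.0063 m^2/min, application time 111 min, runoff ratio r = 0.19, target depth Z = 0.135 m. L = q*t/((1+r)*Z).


L = q*t/((1+r)*Z)
L = 0.0063*111/((1+0.19)*0.135)
L = 0.6993/0.16065

4.3529 m


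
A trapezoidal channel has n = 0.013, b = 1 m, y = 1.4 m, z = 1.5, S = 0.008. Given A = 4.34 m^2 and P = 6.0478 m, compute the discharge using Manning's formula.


R = A/P = 4.34/6.0478 = 0.717616
Q = (1/0.013) * 4.34 * 0.717616^(2/3) * 0.008^0.5

23.9342 m^3/s


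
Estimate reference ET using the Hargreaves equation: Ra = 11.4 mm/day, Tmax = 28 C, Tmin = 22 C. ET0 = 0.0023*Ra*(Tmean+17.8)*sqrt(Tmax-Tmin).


Tmean = (Tmax + Tmin)/2 = (28 + 22)/2 = 25.0
ET0 = 0.0023 * 11.4 * (25.0 + 17.8) * sqrt(28 - 22)
ET0 = 0.0023 * 11.4 * 42.8 * 2.449490

2.7489 mm/day


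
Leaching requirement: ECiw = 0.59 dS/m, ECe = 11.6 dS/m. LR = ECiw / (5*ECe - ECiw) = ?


LR = ECiw / (5*ECe - ECiw)
LR = 0.59 / (5*11.6 - 0.59)
LR = 0.59 / 57.4100

0.0103


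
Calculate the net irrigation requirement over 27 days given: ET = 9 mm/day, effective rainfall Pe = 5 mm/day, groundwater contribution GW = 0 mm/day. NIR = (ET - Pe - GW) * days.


Daily deficit = ET - Pe - GW = 9 - 5 - 0 = 4 mm/day
NIR = 4 * 27 = 108 mm

108.0000 mm


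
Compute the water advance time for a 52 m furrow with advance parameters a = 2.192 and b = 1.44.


t = (L/a)^(1/b)
t = (52/2.192)^(1/1.44)
t = 23.722628^(1/1.44)

9.0152 min


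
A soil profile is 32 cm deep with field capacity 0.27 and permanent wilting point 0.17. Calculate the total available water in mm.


AWC = (FC - PWP) * d * 10
AWC = (0.27 - 0.17) * 32 * 10
AWC = 0.1000 * 32 * 10

32.0000 mm


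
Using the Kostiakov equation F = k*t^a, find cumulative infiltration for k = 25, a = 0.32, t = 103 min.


F = k * t^a = 25 * 103^0.32
F = 25 * 4.406643

110.1661 mm


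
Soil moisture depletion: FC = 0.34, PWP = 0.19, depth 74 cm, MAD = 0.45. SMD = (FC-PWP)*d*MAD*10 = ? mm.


SMD = (FC - PWP) * d * MAD * 10
SMD = (0.34 - 0.19) * 74 * 0.45 * 10
SMD = 0.1500 * 74 * 0.45 * 10

49.9500 mm


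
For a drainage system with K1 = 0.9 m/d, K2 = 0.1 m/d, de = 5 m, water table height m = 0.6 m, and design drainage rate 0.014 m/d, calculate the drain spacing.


S^2 = 8*K2*de*m/q + 4*K1*m^2/q
S^2 = 8*0.1*5*0.6/0.014 + 4*0.9*0.6^2/0.014
S = sqrt(264.0000)

16.2481 m


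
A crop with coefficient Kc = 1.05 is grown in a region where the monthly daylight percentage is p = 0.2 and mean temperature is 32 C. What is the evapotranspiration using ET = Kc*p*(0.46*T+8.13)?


ET = Kc * p * (0.46*T + 8.13)
ET = 1.05 * 0.2 * (0.46*32 + 8.13)
ET = 1.05 * 0.2 * 22.8500

4.7985 mm/day


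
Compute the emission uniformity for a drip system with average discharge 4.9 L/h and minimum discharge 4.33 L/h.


EU = (q_min/q_avg)*100 = (4.33/4.9)*100 = 88.3673%

88.3673 %


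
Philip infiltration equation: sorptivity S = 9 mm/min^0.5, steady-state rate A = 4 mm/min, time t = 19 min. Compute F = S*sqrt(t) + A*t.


F = S*sqrt(t) + A*t
F = 9*sqrt(19) + 4*19
F = 9*4.358899 + 76

115.2301 mm


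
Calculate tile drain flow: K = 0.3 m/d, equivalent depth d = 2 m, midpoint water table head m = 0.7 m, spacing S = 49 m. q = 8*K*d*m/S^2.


q = 8*K*d*m/S^2
q = 8*0.3*2*0.7/49^2
q = 3.3600 / 2401

0.0014 m/d


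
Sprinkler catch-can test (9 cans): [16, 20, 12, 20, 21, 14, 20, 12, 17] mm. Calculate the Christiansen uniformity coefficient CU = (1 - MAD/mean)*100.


mean = 16.888889 mm
MAD = 3.012346 mm
CU = (1 - 3.012346/16.888889)*100

82.1637 %


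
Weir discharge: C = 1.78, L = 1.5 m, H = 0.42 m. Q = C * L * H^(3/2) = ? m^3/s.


Q = C * L * H^(3/2) = 1.78 * 1.5 * 0.42^1.5 = 1.78 * 1.5 * 0.272191

0.7267 m^3/s


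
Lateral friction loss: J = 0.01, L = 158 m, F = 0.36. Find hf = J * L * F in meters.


hf = J * L * F = 0.01 * 158 * 0.36 = 0.5688 m

0.5688 m


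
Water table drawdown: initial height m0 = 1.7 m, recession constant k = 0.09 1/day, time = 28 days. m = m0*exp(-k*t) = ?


m = m0 * exp(-k*t)
m = 1.7 * exp(-0.09 * 28)
m = 1.7 * exp(-2.5200)

0.1368 m


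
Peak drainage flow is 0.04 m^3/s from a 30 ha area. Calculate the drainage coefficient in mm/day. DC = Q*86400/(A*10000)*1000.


DC = Q * 86400 / (A * 10000) * 1000
DC = 0.04 * 86400 / (30 * 10000) * 1000
DC = 3456000.0000 / 300000

11.5200 mm/day


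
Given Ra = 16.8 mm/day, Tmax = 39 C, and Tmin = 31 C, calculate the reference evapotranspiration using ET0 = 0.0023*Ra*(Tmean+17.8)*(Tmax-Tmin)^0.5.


Tmean = (Tmax + Tmin)/2 = (39 + 31)/2 = 35.0
ET0 = 0.0023 * 16.8 * (35.0 + 17.8) * sqrt(39 - 31)
ET0 = 0.0023 * 16.8 * 52.8 * 2.828427

5.7705 mm/day


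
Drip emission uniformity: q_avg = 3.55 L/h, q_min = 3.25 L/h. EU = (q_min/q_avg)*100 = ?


EU = (q_min/q_avg)*100 = (3.25/3.55)*100 = 91.5493%

91.5493 %


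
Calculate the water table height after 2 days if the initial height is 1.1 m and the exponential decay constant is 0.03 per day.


m = m0 * exp(-k*t)
m = 1.1 * exp(-0.03 * 2)
m = 1.1 * exp(-0.0600)

1.0359 m


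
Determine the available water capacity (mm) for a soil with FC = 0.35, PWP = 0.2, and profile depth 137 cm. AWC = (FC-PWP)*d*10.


AWC = (FC - PWP) * d * 10
AWC = (0.35 - 0.2) * 137 * 10
AWC = 0.1500 * 137 * 10

205.5000 mm


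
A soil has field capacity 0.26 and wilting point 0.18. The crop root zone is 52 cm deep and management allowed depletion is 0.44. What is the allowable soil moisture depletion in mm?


SMD = (FC - PWP) * d * MAD * 10
SMD = (0.26 - 0.18) * 52 * 0.44 * 10
SMD = 0.0800 * 52 * 0.44 * 10

18.3040 mm


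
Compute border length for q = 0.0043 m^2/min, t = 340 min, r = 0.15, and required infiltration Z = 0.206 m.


L = q*t/((1+r)*Z)
L = 0.0043*340/((1+0.15)*0.206)
L = 1.462/0.2369

6.1714 m


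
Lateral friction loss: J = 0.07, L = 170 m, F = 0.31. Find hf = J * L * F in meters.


hf = J * L * F = 0.07 * 170 * 0.31 = 3.6890 m

3.6890 m


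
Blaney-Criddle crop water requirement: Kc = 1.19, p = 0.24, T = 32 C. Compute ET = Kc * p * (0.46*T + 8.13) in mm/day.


ET = Kc * p * (0.46*T + 8.13)
ET = 1.19 * 0.24 * (0.46*32 + 8.13)
ET = 1.19 * 0.24 * 22.8500

6.5260 mm/day


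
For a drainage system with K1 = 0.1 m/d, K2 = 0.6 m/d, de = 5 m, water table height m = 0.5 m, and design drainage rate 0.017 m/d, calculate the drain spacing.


S^2 = 8*K2*de*m/q + 4*K1*m^2/q
S^2 = 8*0.6*5*0.5/0.017 + 4*0.1*0.5^2/0.017
S = sqrt(711.7647)

26.6789 m


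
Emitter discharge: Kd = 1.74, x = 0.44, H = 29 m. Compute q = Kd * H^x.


q = Kd * H^x = 1.74 * 29^0.44 = 1.74 * 4.400025

7.6560 L/h


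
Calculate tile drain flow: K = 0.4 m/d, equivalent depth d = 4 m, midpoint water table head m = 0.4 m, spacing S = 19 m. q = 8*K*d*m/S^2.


q = 8*K*d*m/S^2
q = 8*0.4*4*0.4/19^2
q = 5.1200 / 361

0.0142 m/d


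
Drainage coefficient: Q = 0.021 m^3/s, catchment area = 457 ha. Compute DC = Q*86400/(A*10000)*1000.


DC = Q * 86400 / (A * 10000) * 1000
DC = 0.021 * 86400 / (457 * 10000) * 1000
DC = 1814400.0000 / 4570000

0.3970 mm/day


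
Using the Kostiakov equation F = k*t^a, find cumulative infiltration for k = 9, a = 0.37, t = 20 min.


F = k * t^a = 9 * 20^0.37
F = 9 * 3.029571

27.2661 mm


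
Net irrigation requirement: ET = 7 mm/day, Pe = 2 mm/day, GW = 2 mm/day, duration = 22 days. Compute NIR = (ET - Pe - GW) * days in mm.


Daily deficit = ET - Pe - GW = 7 - 2 - 2 = 3 mm/day
NIR = 3 * 22 = 66 mm

66.0000 mm


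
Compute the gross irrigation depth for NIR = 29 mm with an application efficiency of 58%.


Ea = 58% = 0.58
GID = NIR / Ea = 29 / 0.58 = 50.0000 mm

50.0000 mm


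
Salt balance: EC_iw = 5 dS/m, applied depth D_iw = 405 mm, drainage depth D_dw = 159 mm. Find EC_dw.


EC_dw = EC_iw * D_iw / D_dw
EC_dw = 5 * 405 / 159
EC_dw = 2025 / 159

12.7358 dS/m


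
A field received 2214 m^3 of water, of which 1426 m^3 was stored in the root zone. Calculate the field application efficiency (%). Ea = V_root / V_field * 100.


Ea = V_root / V_field * 100 = 1426 / 2214 * 100 = 64.4083%

64.4083 %


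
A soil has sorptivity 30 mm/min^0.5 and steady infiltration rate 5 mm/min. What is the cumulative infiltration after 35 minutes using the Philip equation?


F = S*sqrt(t) + A*t
F = 30*sqrt(35) + 5*35
F = 30*5.916080 + 175

352.4824 mm


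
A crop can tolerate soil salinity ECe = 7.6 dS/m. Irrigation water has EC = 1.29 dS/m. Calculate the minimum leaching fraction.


LR = ECiw / (5*ECe - ECiw)
LR = 1.29 / (5*7.6 - 1.29)
LR = 1.29 / 36.7100

0.0351


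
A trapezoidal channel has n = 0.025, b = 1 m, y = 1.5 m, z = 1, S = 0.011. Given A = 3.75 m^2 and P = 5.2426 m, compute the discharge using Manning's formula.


R = A/P = 3.75/5.2426 = 0.715294
Q = (1/0.025) * 3.75 * 0.715294^(2/3) * 0.011^0.5

12.5828 m^3/s


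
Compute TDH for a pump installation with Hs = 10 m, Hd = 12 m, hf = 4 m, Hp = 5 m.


TDH = Hs + Hd + hf + Hp = 10 + 12 + 4 + 5 = 31

31 m


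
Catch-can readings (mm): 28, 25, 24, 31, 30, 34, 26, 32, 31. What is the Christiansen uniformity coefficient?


mean = 29.000000 mm
MAD = 2.888889 mm
CU = (1 - 2.888889/29.000000)*100

90.0383 %


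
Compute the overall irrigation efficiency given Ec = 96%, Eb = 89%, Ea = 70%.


Ec = 0.96, Eb = 0.89, Ea = 0.7
E = 0.96 * 0.89 * 0.7 * 100 = 59.8080%

59.8080 %


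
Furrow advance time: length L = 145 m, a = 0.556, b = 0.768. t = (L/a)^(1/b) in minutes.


t = (L/a)^(1/b)
t = (145/0.556)^(1/0.768)
t = 260.791367^(1/0.768)

1400.2807 min


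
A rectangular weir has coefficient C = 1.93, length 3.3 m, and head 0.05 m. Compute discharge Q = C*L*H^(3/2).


Q = C * L * H^(3/2) = 1.93 * 3.3 * 0.05^1.5 = 1.93 * 3.3 * 0.011180

0.0712 m^3/s


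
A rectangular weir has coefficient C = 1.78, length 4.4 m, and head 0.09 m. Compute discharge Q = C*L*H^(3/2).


Q = C * L * H^(3/2) = 1.78 * 4.4 * 0.09^1.5 = 1.78 * 4.4 * 0.027000

0.2115 m^3/s


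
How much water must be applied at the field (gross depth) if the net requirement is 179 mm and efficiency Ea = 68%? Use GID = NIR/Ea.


Ea = 68% = 0.68
GID = NIR / Ea = 179 / 0.68 = 263.2353 mm

263.2353 mm


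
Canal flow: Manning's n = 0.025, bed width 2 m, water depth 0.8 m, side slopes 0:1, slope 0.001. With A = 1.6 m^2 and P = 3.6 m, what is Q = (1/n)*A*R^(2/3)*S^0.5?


R = A/P = 1.6/3.6 = 0.444444
Q = (1/0.025) * 1.6 * 0.444444^(2/3) * 0.001^0.5

1.1787 m^3/s


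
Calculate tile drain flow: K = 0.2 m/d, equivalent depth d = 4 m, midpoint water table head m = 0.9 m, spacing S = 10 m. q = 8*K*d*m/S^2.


q = 8*K*d*m/S^2
q = 8*0.2*4*0.9/10^2
q = 5.7600 / 100

0.0576 m/d


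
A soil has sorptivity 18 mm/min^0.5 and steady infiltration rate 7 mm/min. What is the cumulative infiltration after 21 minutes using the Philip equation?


F = S*sqrt(t) + A*t
F = 18*sqrt(21) + 7*21
F = 18*4.582576 + 147

229.4864 mm


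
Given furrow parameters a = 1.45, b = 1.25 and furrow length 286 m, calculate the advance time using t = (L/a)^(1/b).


t = (L/a)^(1/b)
t = (286/1.45)^(1/1.25)
t = 197.241379^(1/1.25)

68.5486 min


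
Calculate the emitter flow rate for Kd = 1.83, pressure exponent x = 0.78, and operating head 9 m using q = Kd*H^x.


q = Kd * H^x = 1.83 * 9^0.78 = 1.83 * 5.550207

10.1569 L/h


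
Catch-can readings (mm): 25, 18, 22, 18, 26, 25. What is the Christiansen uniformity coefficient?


mean = 22.333333 mm
MAD = 3.000000 mm
CU = (1 - 3.000000/22.333333)*100

86.5672 %


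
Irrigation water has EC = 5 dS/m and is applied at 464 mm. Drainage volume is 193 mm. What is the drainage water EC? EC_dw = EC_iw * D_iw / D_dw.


EC_dw = EC_iw * D_iw / D_dw
EC_dw = 5 * 464 / 193
EC_dw = 2320 / 193

12.0207 dS/m


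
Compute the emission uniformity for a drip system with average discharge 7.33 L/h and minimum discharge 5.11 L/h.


EU = (q_min/q_avg)*100 = (5.11/7.33)*100 = 69.7135%

69.7135 %


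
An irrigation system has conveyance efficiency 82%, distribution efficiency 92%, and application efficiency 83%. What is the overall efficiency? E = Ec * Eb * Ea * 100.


Ec = 0.82, Eb = 0.92, Ea = 0.83
E = 0.82 * 0.92 * 0.83 * 100 = 62.6152%

62.6152 %


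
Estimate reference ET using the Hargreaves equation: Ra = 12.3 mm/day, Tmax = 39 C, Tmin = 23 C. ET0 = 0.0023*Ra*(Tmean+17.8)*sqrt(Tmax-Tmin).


Tmean = (Tmax + Tmin)/2 = (39 + 23)/2 = 31.0
ET0 = 0.0023 * 12.3 * (31.0 + 17.8) * sqrt(39 - 23)
ET0 = 0.0023 * 12.3 * 48.8 * 4.000000

5.5222 mm/day


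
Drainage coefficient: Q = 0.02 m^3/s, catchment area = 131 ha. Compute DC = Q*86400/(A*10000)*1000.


DC = Q * 86400 / (A * 10000) * 1000
DC = 0.02 * 86400 / (131 * 10000) * 1000
DC = 1728000.0000 / 1310000

1.3191 mm/day


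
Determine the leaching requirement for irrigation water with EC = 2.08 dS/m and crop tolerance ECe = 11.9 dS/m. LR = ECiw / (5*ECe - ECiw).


LR = ECiw / (5*ECe - ECiw)
LR = 2.08 / (5*11.9 - 2.08)
LR = 2.08 / 57.4200

0.0362


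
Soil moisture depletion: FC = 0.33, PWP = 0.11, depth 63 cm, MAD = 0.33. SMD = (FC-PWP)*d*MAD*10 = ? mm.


SMD = (FC - PWP) * d * MAD * 10
SMD = (0.33 - 0.11) * 63 * 0.33 * 10
SMD = 0.2200 * 63 * 0.33 * 10

45.7380 mm


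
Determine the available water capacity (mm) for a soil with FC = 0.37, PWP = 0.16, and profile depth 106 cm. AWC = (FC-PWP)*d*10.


AWC = (FC - PWP) * d * 10
AWC = (0.37 - 0.16) * 106 * 10
AWC = 0.2100 * 106 * 10

222.6000 mm


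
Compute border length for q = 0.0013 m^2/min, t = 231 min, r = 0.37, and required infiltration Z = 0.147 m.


L = q*t/((1+r)*Z)
L = 0.0013*231/((1+0.37)*0.147)
L = 0.3003/0.20139

1.4911 m


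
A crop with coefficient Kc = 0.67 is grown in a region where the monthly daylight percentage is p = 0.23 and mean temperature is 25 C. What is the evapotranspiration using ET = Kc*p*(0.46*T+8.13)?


ET = Kc * p * (0.46*T + 8.13)
ET = 0.67 * 0.23 * (0.46*25 + 8.13)
ET = 0.67 * 0.23 * 19.6300

3.0250 mm/day


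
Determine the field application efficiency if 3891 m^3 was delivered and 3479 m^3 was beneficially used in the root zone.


Ea = V_root / V_field * 100 = 3479 / 3891 * 100 = 89.4115%

89.4115 %


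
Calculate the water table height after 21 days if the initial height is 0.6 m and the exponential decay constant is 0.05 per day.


m = m0 * exp(-k*t)
m = 0.6 * exp(-0.05 * 21)
m = 0.6 * exp(-1.0500)

0.2100 m


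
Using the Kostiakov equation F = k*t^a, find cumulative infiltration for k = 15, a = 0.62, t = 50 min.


F = k * t^a = 15 * 50^0.62
F = 15 * 11.307365

169.6105 mm


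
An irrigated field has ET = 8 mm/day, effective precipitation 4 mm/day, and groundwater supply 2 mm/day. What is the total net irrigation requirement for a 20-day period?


Daily deficit = ET - Pe - GW = 8 - 4 - 2 = 2 mm/day
NIR = 2 * 20 = 40 mm

40.0000 mm


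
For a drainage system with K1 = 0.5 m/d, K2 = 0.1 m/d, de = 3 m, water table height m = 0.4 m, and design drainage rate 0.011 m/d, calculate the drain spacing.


S^2 = 8*K2*de*m/q + 4*K1*m^2/q
S^2 = 8*0.1*3*0.4/0.011 + 4*0.5*0.4^2/0.011
S = sqrt(116.3636)

10.7872 m


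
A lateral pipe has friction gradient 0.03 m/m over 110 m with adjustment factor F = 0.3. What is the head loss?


hf = J * L * F = 0.03 * 110 * 0.3 = 0.9900 m

0.9900 m


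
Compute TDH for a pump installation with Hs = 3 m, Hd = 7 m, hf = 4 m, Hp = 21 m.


TDH = Hs + Hd + hf + Hp = 3 + 7 + 4 + 21 = 35

35 m


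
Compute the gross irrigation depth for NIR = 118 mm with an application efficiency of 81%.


Ea = 81% = 0.81
GID = NIR / Ea = 118 / 0.81 = 145.6790 mm

145.6790 mm


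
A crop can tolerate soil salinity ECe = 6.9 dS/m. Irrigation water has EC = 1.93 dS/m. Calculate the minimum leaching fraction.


LR = ECiw / (5*ECe - ECiw)
LR = 1.93 / (5*6.9 - 1.93)
LR = 1.93 / 32.5700

0.0593


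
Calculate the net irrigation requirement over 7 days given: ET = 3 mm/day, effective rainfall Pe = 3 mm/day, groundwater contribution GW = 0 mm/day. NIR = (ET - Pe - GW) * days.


Daily deficit = ET - Pe - GW = 3 - 3 - 0 = 0 mm/day
NIR = 0 * 7 = 0 mm

0 mm


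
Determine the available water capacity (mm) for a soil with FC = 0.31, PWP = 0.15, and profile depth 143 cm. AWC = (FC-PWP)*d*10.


AWC = (FC - PWP) * d * 10
AWC = (0.31 - 0.15) * 143 * 10
AWC = 0.1600 * 143 * 10

228.8000 mm


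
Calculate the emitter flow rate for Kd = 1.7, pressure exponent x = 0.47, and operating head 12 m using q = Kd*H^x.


q = Kd * H^x = 1.7 * 12^0.47 = 1.7 * 3.215253

5.4659 L/h


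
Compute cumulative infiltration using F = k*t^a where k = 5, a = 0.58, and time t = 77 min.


F = k * t^a = 5 * 77^0.58
F = 5 * 12.421230

62.1061 mm


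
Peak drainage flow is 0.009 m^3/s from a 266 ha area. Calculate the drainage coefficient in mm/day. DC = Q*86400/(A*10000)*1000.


DC = Q * 86400 / (A * 10000) * 1000
DC = 0.009 * 86400 / (266 * 10000) * 1000
DC = 777600.0000 / 2660000

0.2923 mm/day


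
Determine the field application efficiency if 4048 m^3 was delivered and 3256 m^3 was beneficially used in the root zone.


Ea = V_root / V_field * 100 = 3256 / 4048 * 100 = 80.4348%

80.4348 %


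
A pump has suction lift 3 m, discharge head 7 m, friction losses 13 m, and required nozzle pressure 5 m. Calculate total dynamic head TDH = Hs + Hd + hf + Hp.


TDH = Hs + Hd + hf + Hp = 3 + 7 + 13 + 5 = 28

28 m


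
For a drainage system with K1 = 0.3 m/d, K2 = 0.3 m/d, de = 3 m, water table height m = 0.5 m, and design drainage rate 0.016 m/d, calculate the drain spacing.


S^2 = 8*K2*de*m/q + 4*K1*m^2/q
S^2 = 8*0.3*3*0.5/0.016 + 4*0.3*0.5^2/0.016
S = sqrt(243.7500)

15.6125 m


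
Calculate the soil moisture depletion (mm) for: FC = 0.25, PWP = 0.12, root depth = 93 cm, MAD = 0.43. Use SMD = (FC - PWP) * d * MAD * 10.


SMD = (FC - PWP) * d * MAD * 10
SMD = (0.25 - 0.12) * 93 * 0.43 * 10
SMD = 0.1300 * 93 * 0.43 * 10

51.9870 mm


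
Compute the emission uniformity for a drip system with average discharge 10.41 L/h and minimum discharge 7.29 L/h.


EU = (q_min/q_avg)*100 = (7.29/10.41)*100 = 70.0288%

70.0288 %


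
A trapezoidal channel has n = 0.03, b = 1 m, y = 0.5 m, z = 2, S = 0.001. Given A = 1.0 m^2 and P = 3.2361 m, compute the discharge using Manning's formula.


R = A/P = 1.0/3.2361 = 0.309014
Q = (1/0.03) * 1.0 * 0.309014^(2/3) * 0.001^0.5

0.4818 m^3/s


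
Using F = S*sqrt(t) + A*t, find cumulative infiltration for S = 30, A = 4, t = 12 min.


F = S*sqrt(t) + A*t
F = 30*sqrt(12) + 4*12
F = 30*3.464102 + 48

151.9231 mm


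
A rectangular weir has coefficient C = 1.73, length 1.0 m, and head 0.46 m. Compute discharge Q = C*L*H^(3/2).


Q = C * L * H^(3/2) = 1.73 * 1.0 * 0.46^1.5 = 1.73 * 1.0 * 0.311987

0.5397 m^3/s


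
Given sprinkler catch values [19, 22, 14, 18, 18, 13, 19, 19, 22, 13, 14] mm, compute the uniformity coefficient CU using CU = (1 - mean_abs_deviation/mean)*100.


mean = 17.363636 mm
MAD = 2.809917 mm
CU = (1 - 2.809917/17.363636)*100

83.8172 %


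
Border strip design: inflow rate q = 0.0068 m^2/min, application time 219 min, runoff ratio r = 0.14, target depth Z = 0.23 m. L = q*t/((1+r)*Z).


L = q*t/((1+r)*Z)
L = 0.0068*219/((1+0.14)*0.23)
L = 1.4892/0.2622

5.6796 m


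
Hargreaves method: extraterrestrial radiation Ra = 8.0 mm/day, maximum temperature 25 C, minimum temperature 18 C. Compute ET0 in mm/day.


Tmean = (Tmax + Tmin)/2 = (25 + 18)/2 = 21.5
ET0 = 0.0023 * 8.0 * (21.5 + 17.8) * sqrt(25 - 18)
ET0 = 0.0023 * 8.0 * 39.3 * 2.645751

1.9132 mm/day


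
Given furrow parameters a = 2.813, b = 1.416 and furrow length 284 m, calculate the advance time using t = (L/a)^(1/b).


t = (L/a)^(1/b)
t = (284/2.813)^(1/1.416)
t = 100.959829^(1/1.416)

26.0231 min


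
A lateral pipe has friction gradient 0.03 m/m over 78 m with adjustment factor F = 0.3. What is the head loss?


hf = J * L * F = 0.03 * 78 * 0.3 = 0.7020 m

0.7020 m


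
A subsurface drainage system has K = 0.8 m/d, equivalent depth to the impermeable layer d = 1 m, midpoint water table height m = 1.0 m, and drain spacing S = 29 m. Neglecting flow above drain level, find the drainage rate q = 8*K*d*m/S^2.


q = 8*K*d*m/S^2
q = 8*0.8*1*1.0/29^2
q = 6.4000 / 841

0.0076 m/d


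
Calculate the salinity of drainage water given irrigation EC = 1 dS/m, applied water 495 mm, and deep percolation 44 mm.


EC_dw = EC_iw * D_iw / D_dw
EC_dw = 1 * 495 / 44
EC_dw = 495 / 44

11.2500 dS/m


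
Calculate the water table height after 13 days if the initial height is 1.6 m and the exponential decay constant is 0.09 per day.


m = m0 * exp(-k*t)
m = 1.6 * exp(-0.09 * 13)
m = 1.6 * exp(-1.1700)

0.4966 m


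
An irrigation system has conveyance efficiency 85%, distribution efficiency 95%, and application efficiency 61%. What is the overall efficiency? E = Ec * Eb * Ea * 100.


Ec = 0.85, Eb = 0.95, Ea = 0.61
E = 0.85 * 0.95 * 0.61 * 100 = 49.2575%

49.2575 %


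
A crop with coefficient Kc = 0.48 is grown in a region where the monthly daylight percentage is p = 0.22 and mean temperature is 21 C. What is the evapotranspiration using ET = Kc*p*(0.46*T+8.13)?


ET = Kc * p * (0.46*T + 8.13)
ET = 0.48 * 0.22 * (0.46*21 + 8.13)
ET = 0.48 * 0.22 * 17.7900

1.8786 mm/day


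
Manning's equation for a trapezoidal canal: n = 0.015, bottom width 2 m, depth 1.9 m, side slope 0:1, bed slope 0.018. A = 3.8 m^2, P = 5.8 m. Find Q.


R = A/P = 3.8/5.8 = 0.655172
Q = (1/0.015) * 3.8 * 0.655172^(2/3) * 0.018^0.5

25.6389 m^3/s


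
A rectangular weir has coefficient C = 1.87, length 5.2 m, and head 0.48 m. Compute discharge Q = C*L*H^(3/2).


Q = C * L * H^(3/2) = 1.87 * 5.2 * 0.48^1.5 = 1.87 * 5.2 * 0.332554

3.2338 m^3/s


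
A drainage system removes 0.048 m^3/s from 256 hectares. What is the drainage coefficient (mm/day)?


DC = Q * 86400 / (A * 10000) * 1000
DC = 0.048 * 86400 / (256 * 10000) * 1000
DC = 4147200.0000 / 2560000

1.6200 mm/day


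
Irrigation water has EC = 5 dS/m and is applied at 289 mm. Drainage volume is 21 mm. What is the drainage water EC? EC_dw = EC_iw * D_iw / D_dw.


EC_dw = EC_iw * D_iw / D_dw
EC_dw = 5 * 289 / 21
EC_dw = 1445 / 21

68.8095 dS/m


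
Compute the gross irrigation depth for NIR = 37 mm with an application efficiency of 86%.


Ea = 86% = 0.86
GID = NIR / Ea = 37 / 0.86 = 43.0233 mm

43.0233 mm


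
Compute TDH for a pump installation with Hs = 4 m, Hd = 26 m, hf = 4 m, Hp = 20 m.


TDH = Hs + Hd + hf + Hp = 4 + 26 + 4 + 20 = 54

54 m


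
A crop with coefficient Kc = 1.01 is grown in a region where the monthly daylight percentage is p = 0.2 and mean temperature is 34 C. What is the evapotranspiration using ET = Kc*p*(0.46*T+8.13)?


ET = Kc * p * (0.46*T + 8.13)
ET = 1.01 * 0.2 * (0.46*34 + 8.13)
ET = 1.01 * 0.2 * 23.7700

4.8015 mm/day


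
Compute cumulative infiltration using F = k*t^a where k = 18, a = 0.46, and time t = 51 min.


F = k * t^a = 18 * 51^0.46
F = 18 * 6.102142

109.8386 mm


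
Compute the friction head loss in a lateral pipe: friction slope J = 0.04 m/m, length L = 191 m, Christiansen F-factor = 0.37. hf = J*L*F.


hf = J * L * F = 0.04 * 191 * 0.37 = 2.8268 m

2.8268 m


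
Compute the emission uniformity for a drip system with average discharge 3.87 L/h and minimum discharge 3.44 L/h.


EU = (q_min/q_avg)*100 = (3.44/3.87)*100 = 88.8889%

88.8889 %


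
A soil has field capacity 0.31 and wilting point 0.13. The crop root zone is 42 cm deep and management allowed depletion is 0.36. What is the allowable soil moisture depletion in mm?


SMD = (FC - PWP) * d * MAD * 10
SMD = (0.31 - 0.13) * 42 * 0.36 * 10
SMD = 0.1800 * 42 * 0.36 * 10

27.2160 mm


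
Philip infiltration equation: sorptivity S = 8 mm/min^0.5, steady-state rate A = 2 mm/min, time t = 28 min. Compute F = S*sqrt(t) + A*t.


F = S*sqrt(t) + A*t
F = 8*sqrt(28) + 2*28
F = 8*5.291503 + 56

98.3320 mm


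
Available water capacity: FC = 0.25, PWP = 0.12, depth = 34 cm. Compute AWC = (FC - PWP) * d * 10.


AWC = (FC - PWP) * d * 10
AWC = (0.25 - 0.12) * 34 * 10
AWC = 0.1300 * 34 * 10

44.2000 mm


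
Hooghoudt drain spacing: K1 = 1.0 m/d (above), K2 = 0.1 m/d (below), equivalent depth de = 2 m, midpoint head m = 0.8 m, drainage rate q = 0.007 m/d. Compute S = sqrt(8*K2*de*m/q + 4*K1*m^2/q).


S^2 = 8*K2*de*m/q + 4*K1*m^2/q
S^2 = 8*0.1*2*0.8/0.007 + 4*1.0*0.8^2/0.007
S = sqrt(548.5714)

23.4216 m


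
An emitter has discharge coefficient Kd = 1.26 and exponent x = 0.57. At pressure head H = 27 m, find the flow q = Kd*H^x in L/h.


q = Kd * H^x = 1.26 * 27^0.57 = 1.26 * 6.544513

8.2461 L/h


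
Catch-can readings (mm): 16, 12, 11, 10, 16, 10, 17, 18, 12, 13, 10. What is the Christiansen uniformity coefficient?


mean = 13.181818 mm
MAD = 2.595041 mm
CU = (1 - 2.595041/13.181818)*100

80.3135 %


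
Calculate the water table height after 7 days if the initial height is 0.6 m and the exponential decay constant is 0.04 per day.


m = m0 * exp(-k*t)
m = 0.6 * exp(-0.04 * 7)
m = 0.6 * exp(-0.2800)

0.4535 m


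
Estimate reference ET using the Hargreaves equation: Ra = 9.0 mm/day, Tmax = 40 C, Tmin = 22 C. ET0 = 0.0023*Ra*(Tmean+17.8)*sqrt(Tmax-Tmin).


Tmean = (Tmax + Tmin)/2 = (40 + 22)/2 = 31.0
ET0 = 0.0023 * 9.0 * (31.0 + 17.8) * sqrt(40 - 22)
ET0 = 0.0023 * 9.0 * 48.8 * 4.242641

4.2857 mm/day


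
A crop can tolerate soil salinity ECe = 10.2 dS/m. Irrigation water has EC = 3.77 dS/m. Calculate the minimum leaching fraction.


LR = ECiw / (5*ECe - ECiw)
LR = 3.77 / (5*10.2 - 3.77)
LR = 3.77 / 47.2300

0.0798


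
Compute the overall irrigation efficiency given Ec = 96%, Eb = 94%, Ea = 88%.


Ec = 0.96, Eb = 0.94, Ea = 0.88
E = 0.96 * 0.94 * 0.88 * 100 = 79.4112%

79.4112 %


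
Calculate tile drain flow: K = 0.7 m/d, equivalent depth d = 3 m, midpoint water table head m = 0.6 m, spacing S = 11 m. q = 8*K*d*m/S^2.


q = 8*K*d*m/S^2
q = 8*0.7*3*0.6/11^2
q = 10.0800 / 121

0.0833 m/d


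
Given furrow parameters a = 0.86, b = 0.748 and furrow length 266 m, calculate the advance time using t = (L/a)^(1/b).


t = (L/a)^(1/b)
t = (266/0.86)^(1/0.748)
t = 309.302326^(1/0.748)

2134.9578 min


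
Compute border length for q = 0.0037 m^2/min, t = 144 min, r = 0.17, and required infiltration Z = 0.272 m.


L = q*t/((1+r)*Z)
L = 0.0037*144/((1+0.17)*0.272)
L = 0.5328/0.31824

1.6742 m


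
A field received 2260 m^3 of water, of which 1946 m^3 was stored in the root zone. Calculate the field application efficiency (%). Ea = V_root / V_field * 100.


Ea = V_root / V_field * 100 = 1946 / 2260 * 100 = 86.1062%

86.1062 %


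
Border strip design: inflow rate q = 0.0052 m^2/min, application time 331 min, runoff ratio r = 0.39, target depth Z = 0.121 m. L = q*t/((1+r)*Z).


L = q*t/((1+r)*Z)
L = 0.0052*331/((1+0.39)*0.121)
L = 1.7212/0.16819

10.2337 m


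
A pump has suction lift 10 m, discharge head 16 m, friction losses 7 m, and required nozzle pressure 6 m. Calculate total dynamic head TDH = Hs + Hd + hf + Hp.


TDH = Hs + Hd + hf + Hp = 10 + 16 + 7 + 6 = 39

39 m


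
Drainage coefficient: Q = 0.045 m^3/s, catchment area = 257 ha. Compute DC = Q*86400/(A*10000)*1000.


DC = Q * 86400 / (A * 10000) * 1000
DC = 0.045 * 86400 / (257 * 10000) * 1000
DC = 3888000.0000 / 2570000

1.5128 mm/day


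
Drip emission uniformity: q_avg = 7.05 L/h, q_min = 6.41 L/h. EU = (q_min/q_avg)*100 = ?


EU = (q_min/q_avg)*100 = (6.41/7.05)*100 = 90.9220%

90.9220 %


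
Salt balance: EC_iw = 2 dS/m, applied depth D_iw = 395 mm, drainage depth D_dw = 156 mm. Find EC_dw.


EC_dw = EC_iw * D_iw / D_dw
EC_dw = 2 * 395 / 156
EC_dw = 790 / 156

5.0641 dS/m


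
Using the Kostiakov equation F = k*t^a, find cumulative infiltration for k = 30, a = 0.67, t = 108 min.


F = k * t^a = 30 * 108^0.67
F = 30 * 23.035302

691.0591 mm


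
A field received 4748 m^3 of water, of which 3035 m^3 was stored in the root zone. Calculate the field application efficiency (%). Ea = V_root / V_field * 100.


Ea = V_root / V_field * 100 = 3035 / 4748 * 100 = 63.9217%

63.9217 %


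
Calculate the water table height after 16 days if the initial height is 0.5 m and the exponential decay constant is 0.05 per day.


m = m0 * exp(-k*t)
m = 0.5 * exp(-0.05 * 16)
m = 0.5 * exp(-0.8000)

0.2247 m


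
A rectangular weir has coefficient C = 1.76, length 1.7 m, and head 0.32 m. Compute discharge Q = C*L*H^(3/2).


Q = C * L * H^(3/2) = 1.76 * 1.7 * 0.32^1.5 = 1.76 * 1.7 * 0.181019

0.5416 m^3/s


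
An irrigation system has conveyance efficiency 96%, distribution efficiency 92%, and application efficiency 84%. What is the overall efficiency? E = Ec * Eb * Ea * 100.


Ec = 0.96, Eb = 0.92, Ea = 0.84
E = 0.96 * 0.92 * 0.84 * 100 = 74.1888%

74.1888 %
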